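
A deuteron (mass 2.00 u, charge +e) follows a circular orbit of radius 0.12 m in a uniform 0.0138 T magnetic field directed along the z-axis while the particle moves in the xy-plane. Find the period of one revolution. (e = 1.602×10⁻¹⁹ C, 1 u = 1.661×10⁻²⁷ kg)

T ≈ 9.44×10⁻⁶ s

The cyclotron period depends only on m, q, B: T = 2πm/(|q|B).
T = 2π(3.322×10⁻²⁷)/((1.602×10⁻¹⁹)(0.0138)) ≈ 9.44×10⁻⁶ s.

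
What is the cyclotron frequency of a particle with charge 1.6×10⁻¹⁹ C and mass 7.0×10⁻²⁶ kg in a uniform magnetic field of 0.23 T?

f ≈ 8.4×10⁴ Hz

f = |q|B/(2πm).
f = (1.6×10⁻¹⁹)(0.23)/(2π·7.0×10⁻²⁶) ≈ 8.4×10⁴ Hz.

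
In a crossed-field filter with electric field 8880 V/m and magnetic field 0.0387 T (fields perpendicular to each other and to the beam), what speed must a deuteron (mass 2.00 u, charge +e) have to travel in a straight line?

v = 2.29×10⁵ m/s

For undeflected motion the electric and magnetic forces balance: qE = qvB.
v = E/B = 8880/0.0387 = 2.29×10⁵ m/s.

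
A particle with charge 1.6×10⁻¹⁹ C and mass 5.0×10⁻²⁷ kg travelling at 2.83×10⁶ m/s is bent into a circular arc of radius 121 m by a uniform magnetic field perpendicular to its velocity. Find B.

B ≈ 7.31×10⁻⁴ T

From |q|vB = mv²/r, B = mv/(|q|r).
B = (5.0×10⁻²⁷)(2.83×10⁶)/((1.6×10⁻¹⁹)(121)) ≈ 7.31×10⁻⁴ T.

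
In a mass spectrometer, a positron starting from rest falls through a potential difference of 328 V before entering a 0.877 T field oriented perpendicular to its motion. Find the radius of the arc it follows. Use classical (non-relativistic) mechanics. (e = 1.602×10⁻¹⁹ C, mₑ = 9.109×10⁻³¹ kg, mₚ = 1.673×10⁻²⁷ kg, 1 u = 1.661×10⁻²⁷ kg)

r ≈ 6.96×10⁻⁵ m

Acceleration: |q|V = ½mv² ⇒ v = √(2|q|V/m) = √(2·1.602×10⁻¹⁹·328/9.109×10⁻³¹) ≈ 1.074×10⁷ m/s.
In the field: r = mv/(|q|B) = (9.109×10⁻³¹)(1.074×10⁷)/((1.602×10⁻¹⁹)(0.877)) ≈ 6.96×10⁻⁵ m.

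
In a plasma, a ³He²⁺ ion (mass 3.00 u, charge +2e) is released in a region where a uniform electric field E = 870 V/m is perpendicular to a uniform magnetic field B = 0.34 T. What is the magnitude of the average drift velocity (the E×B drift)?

v_d ≈ 2600 m/s

The steady drift has the magnetic force balancing the electric force, so v_d = E/B.
v_d = 870/0.34 = 2600 m/s.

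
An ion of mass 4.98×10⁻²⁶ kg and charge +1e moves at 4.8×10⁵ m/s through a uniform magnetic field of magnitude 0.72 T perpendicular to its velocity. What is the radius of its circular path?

The magnetic force provides the centripetal force: |q|vB = mv²/r.
r = mv/(|q|B) = (4.98×10⁻²⁶)(4.8×10⁵)/((1.602×10⁻¹⁹)(0.72)) ≈ 0.21 m.

r ≈ 0.21 m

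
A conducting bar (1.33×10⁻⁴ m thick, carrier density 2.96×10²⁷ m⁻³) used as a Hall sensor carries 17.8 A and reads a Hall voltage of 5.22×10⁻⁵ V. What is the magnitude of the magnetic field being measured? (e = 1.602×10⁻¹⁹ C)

B ≈ 0.185 T

From V_H = IB/(n e t), B = V_H n e t / I.
B = (5.22×10⁻⁵)(2.96×10²⁷)(1.602×10⁻¹⁹)(1.33×10⁻⁴)/17.8 ≈ 0.185 T.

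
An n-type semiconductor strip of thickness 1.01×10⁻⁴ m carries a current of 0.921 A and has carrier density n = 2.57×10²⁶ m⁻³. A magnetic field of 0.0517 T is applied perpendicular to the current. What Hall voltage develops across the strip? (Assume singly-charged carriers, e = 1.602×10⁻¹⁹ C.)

V_H ≈ 1.15×10⁻⁵ V

V_H = IB/(n e t).
V_H = (0.921)(0.0517)/((2.57×10²⁶)(1.602×10⁻¹⁹)(1.01×10⁻⁴)) ≈ 1.15×10⁻⁵ V.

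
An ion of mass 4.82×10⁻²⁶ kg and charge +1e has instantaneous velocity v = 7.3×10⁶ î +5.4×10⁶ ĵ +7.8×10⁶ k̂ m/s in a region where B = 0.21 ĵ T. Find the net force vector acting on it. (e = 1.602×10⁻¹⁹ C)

v×B = (-1.64×10⁶, 0, 1.53×10⁶) N/C.
F = q v×B = (1.602×10⁻¹⁹ C)·(-1.64×10⁶, 0, 1.53×10⁶) = (-2.62×10⁻¹³, 0, 2.46×10⁻¹³) N.

F ≈ (-2.62×10⁻¹³, 0, 2.46×10⁻¹³) N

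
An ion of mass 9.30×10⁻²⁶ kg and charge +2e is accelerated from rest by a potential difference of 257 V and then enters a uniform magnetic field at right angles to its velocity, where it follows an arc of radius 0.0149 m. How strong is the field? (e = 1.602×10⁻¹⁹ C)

B ≈ 0.820 T

v = √(2|q|V/m) = √(2·3.204×10⁻¹⁹·257/9.30×10⁻²⁶) ≈ 4.208×10⁴ m/s.
B = mv/(|q|r) = (9.30×10⁻²⁶)(4.208×10⁴)/((3.204×10⁻¹⁹)(0.0149)) ≈ 0.820 T.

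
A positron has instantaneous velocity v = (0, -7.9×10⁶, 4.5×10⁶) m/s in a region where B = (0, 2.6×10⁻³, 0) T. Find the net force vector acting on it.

F ≈ (-1.87×10⁻¹⁵, 0, 0) N

v×B = (-1.17×10⁴, 0, 0) N/C.
F = q v×B = (1.602×10⁻¹⁹ C)·(-1.17×10⁴, 0, 0) = (-1.87×10⁻¹⁵, 0, 0) N.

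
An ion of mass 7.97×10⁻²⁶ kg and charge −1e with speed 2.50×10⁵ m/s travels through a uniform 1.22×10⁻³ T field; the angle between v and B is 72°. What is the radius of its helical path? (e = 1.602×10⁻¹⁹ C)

r ≈ 97.0 m

v⊥ = v sinθ = 2.50×10⁵·sin72° ≈ 2.378×10⁵ m/s.
r = m v⊥/(|q|B) = (7.97×10⁻²⁶)(2.378×10⁵)/((1.602×10⁻¹⁹)(1.22×10⁻³)) ≈ 97.0 m.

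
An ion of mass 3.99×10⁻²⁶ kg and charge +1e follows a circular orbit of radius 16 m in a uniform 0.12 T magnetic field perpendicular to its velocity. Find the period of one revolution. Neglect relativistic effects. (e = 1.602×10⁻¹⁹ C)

The cyclotron period depends only on m, q, B: T = 2πm/(|q|B).
T = 2π(3.99×10⁻²⁶)/((1.602×10⁻¹⁹)(0.12)) ≈ 1.3×10⁻⁵ s.

T ≈ 1.3×10⁻⁵ s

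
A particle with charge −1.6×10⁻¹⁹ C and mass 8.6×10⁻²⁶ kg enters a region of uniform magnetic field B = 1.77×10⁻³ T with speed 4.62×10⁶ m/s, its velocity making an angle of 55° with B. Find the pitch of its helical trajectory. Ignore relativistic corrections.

p ≈ 5060 m

v∥ = v cosθ = 4.62×10⁶·cos55° ≈ 2.650×10⁶ m/s.
T = 2πm/(|q|B) = 2π(8.6×10⁻²⁶)/((1.6×10⁻¹⁹)(1.77×10⁻³)) ≈ 1.908×10⁻³ s.
pitch = v∥ T = (2.650×10⁶)(1.908×10⁻³) ≈ 5060 m.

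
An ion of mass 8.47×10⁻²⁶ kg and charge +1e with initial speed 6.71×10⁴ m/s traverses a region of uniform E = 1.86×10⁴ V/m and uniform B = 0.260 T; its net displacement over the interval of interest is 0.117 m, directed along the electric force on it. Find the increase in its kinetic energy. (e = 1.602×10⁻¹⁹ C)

ΔKE ≈ 3.49×10⁻¹⁶ J

The magnetic force is always ⟂ v and does no work; only the electric force changes KE.
ΔKE = F_E · d = |q|E d = (1.602×10⁻¹⁹)(1.86×10⁴)(0.117) ≈ 3.49×10⁻¹⁶ J.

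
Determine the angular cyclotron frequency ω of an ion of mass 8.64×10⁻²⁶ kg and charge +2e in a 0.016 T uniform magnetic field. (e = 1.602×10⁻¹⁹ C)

ω = |q|B/m.
ω = (3.204×10⁻¹⁹)(0.016)/8.64×10⁻²⁶ ≈ 5.9×10⁴ rad/s.

ω ≈ 5.9×10⁴ rad/s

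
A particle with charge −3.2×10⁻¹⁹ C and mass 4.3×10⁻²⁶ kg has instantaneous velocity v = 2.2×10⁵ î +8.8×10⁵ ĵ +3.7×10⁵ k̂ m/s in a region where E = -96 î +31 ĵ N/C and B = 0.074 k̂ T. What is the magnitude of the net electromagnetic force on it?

v×B = (6.51×10⁴, -1.63×10⁴, 0) N/C.
E + v×B = (6.50×10⁴, -1.62×10⁴, 0) N/C.
F = q(E + v×B) = (−3.2×10⁻¹⁹ C)·(6.50×10⁴, -1.62×10⁴, 0) = (-2.08×10⁻¹⁴, 5.20×10⁻¹⁵, 0) N.
|F| = 2.14×10⁻¹⁴ N.

|F| ≈ 2.14×10⁻¹⁴ N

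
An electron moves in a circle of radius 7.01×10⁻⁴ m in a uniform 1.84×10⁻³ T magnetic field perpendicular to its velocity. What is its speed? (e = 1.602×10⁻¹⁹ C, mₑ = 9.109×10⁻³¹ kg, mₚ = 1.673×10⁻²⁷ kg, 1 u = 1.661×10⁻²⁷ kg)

v ≈ 2.27×10⁵ m/s

From |q|vB = mv²/r, v = |q|Br/m.
v = (1.602×10⁻¹⁹)(1.84×10⁻³)(7.01×10⁻⁴)/9.109×10⁻³¹ ≈ 2.27×10⁵ m/s.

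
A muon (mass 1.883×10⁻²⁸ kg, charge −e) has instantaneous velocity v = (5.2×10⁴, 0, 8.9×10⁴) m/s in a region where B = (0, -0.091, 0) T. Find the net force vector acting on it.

v×B = (8100, 0, -4730) N/C.
F = q v×B = (−1.602×10⁻¹⁹ C)·(8100, 0, -4730) = (-1.30×10⁻¹⁵, 0, 7.58×10⁻¹⁶) N.

F ≈ (-1.30×10⁻¹⁵, 0, 7.58×10⁻¹⁶) N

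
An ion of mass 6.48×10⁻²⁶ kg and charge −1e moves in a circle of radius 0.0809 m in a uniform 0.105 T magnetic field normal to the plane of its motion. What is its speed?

From |q|vB = mv²/r, v = |q|Br/m.
v = (1.602×10⁻¹⁹)(0.105)(0.0809)/6.48×10⁻²⁶ ≈ 2.10×10⁴ m/s.

v ≈ 2.10×10⁴ m/s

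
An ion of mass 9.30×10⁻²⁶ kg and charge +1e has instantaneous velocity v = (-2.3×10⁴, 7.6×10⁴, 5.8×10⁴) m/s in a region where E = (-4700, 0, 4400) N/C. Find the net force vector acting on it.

Only an electric field acts, so F = qE = (1.602×10⁻¹⁹ C)·(-4700, 0, 4400) = (-7.53×10⁻¹⁶, 0, 7.05×10⁻¹⁶) N.

F ≈ (-7.53×10⁻¹⁶, 0, 7.05×10⁻¹⁶) N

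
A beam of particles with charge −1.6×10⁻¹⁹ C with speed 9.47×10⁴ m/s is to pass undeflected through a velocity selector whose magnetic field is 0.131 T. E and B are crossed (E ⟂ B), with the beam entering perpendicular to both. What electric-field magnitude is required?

For straight-line motion qE = qvB, so E = vB.
E = 9.47×10⁴ × 0.131 = 1.24×10⁴ V/m.

E = 1.24×10⁴ V/m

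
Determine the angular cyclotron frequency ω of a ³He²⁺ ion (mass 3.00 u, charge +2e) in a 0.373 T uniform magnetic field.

ω ≈ 2.40×10⁷ rad/s

ω = |q|B/m.
ω = (3.204×10⁻¹⁹)(0.373)/4.983×10⁻²⁷ ≈ 2.40×10⁷ rad/s.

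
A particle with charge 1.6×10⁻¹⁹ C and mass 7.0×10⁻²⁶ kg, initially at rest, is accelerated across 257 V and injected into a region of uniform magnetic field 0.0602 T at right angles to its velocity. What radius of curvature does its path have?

Acceleration: |q|V = ½mv² ⇒ v = √(2|q|V/m) = √(2·1.6×10⁻¹⁹·257/7.0×10⁻²⁶) ≈ 3.428×10⁴ m/s.
In the field: r = mv/(|q|B) = (7.0×10⁻²⁶)(3.428×10⁴)/((1.6×10⁻¹⁹)(0.0602)) ≈ 0.249 m.

r ≈ 0.249 m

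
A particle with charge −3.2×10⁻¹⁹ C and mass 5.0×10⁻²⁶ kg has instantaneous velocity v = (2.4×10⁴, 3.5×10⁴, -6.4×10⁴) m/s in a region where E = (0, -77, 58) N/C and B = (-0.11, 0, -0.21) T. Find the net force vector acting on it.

F ≈ (2.35×10⁻¹⁵, -3.84×10⁻¹⁵, -1.25×10⁻¹⁵) N

v×B = (-7350, 1.21×10⁴, 3850) N/C.
E + v×B = (-7350, 1.20×10⁴, 3910) N/C.
F = q(E + v×B) = (−3.2×10⁻¹⁹ C)·(-7350, 1.20×10⁴, 3910) = (2.35×10⁻¹⁵, -3.84×10⁻¹⁵, -1.25×10⁻¹⁵) N.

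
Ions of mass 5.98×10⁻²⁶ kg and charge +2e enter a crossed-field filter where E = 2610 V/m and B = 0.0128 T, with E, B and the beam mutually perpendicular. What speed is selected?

v = 2.04×10⁵ m/s

For undeflected motion the electric and magnetic forces balance: qE = qvB.
v = E/B = 2610/0.0128 = 2.04×10⁵ m/s.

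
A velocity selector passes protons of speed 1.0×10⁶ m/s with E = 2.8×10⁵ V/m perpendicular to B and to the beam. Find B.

Balance of forces in the selector: qE = qvB ⇒ B = E/v.
B = 2.8×10⁵/1.0×10⁶ = 0.28 T.

B = 0.28 T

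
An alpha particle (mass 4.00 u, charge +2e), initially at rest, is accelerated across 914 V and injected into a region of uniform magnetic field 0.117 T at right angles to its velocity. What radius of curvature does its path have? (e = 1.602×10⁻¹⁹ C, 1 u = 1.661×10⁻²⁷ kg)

r ≈ 0.0526 m

Acceleration: |q|V = ½mv² ⇒ v = √(2|q|V/m) = √(2·3.204×10⁻¹⁹·914/6.644×10⁻²⁷) ≈ 2.969×10⁵ m/s.
In the field: r = mv/(|q|B) = (6.644×10⁻²⁷)(2.969×10⁵)/((3.204×10⁻¹⁹)(0.117)) ≈ 0.0526 m.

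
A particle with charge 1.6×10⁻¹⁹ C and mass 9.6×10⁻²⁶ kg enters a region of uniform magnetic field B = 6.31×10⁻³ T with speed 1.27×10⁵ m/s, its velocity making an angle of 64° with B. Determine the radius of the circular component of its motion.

v⊥ = v sinθ = 1.27×10⁵·sin64° ≈ 1.141×10⁵ m/s.
r = m v⊥/(|q|B) = (9.6×10⁻²⁶)(1.141×10⁵)/((1.6×10⁻¹⁹)(6.31×10⁻³)) ≈ 10.9 m.

r ≈ 10.9 m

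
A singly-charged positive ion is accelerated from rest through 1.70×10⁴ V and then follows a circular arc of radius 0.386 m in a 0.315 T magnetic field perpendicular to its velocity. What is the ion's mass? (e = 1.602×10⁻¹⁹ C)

m ≈ 6.97×10⁻²⁶ kg

Combine |q|V = ½mv² and r = mv/(|q|B): eliminate v to get m = qB²r²/(2V).
m = (1.602×10⁻¹⁹)(0.315)²(0.386)²/(2·1.70×10⁴) ≈ 6.97×10⁻²⁶ kg.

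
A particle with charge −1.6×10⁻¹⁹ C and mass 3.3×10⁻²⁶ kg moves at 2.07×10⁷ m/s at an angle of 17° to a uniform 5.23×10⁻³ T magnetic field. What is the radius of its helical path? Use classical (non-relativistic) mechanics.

r ≈ 239 m

v⊥ = v sinθ = 2.07×10⁷·sin17° ≈ 6.052×10⁶ m/s.
r = m v⊥/(|q|B) = (3.3×10⁻²⁶)(6.052×10⁶)/((1.6×10⁻¹⁹)(5.23×10⁻³)) ≈ 239 m.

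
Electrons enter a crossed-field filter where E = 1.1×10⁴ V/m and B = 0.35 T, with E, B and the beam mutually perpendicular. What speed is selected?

v = 3.1×10⁴ m/s

Straight-line motion ⇒ electric and magnetic forces cancel, so E = vB.
v = E/B = 1.1×10⁴/0.35 = 3.1×10⁴ m/s.
The result is independent of the particle's charge and mass.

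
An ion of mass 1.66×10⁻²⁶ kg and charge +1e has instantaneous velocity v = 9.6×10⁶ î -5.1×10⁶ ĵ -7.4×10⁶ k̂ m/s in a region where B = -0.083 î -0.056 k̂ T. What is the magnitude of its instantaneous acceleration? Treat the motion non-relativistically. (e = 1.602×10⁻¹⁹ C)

v×B = (2.86×10⁵, 1.15×10⁶, -4.23×10⁵) N/C.
F = q v×B = (1.602×10⁻¹⁹ C)·(2.86×10⁵, 1.15×10⁶, -4.23×10⁵) = (4.58×10⁻¹⁴, 1.85×10⁻¹³, -6.78×10⁻¹⁴) N.
|a| = |F|/m = 2.018×10⁻¹³/1.66×10⁻²⁶ ≈ 1.22×10¹³ m/s².

|a| ≈ 1.22×10¹³ m/s²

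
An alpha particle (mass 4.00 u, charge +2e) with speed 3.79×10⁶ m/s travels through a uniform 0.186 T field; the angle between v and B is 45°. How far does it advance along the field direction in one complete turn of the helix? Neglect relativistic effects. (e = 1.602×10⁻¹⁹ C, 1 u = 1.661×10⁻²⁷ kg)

v∥ = v cosθ = 3.79×10⁶·cos45° ≈ 2.680×10⁶ m/s.
T = 2πm/(|q|B) = 2π(6.644×10⁻²⁷)/((3.204×10⁻¹⁹)(0.186)) ≈ 7.005×10⁻⁷ s.
pitch = v∥ T = (2.680×10⁶)(7.005×10⁻⁷) ≈ 1.88 m.

p ≈ 1.88 m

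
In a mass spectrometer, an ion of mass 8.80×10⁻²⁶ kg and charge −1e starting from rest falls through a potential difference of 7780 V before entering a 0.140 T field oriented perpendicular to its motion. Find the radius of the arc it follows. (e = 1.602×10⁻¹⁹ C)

Acceleration: |q|V = ½mv² ⇒ v = √(2|q|V/m) = √(2·1.602×10⁻¹⁹·7780/8.80×10⁻²⁶) ≈ 1.683×10⁵ m/s.
In the field: r = mv/(|q|B) = (8.80×10⁻²⁶)(1.683×10⁵)/((1.602×10⁻¹⁹)(0.140)) ≈ 0.660 m.

r ≈ 0.660 m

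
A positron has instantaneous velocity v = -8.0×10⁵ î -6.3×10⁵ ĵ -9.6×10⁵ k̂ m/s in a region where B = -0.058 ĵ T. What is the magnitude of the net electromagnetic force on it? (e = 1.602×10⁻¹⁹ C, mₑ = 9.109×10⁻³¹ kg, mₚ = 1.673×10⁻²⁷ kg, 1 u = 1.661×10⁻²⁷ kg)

|F| ≈ 1.16×10⁻¹⁴ N

v×B = (-5.57×10⁴, 0, 4.64×10⁴) N/C.
F = q v×B = (1.602×10⁻¹⁹ C)·(-5.57×10⁴, 0, 4.64×10⁴) = (-8.92×10⁻¹⁵, 0, 7.43×10⁻¹⁵) N.
|F| = 1.16×10⁻¹⁴ N.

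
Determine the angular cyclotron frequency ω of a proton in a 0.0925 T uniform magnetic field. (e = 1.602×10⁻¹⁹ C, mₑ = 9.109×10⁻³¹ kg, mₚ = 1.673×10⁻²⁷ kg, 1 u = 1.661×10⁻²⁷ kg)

ω ≈ 8.86×10⁶ rad/s

ω = |q|B/m.
ω = (1.602×10⁻¹⁹)(0.0925)/1.673×10⁻²⁷ ≈ 8.86×10⁶ rad/s.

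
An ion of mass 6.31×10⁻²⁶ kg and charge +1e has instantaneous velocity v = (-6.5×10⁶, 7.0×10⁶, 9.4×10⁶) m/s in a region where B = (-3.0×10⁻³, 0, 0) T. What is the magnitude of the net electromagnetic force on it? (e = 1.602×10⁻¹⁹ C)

|F| ≈ 5.63×10⁻¹⁵ N

v×B = (0, -2.82×10⁴, 2.10×10⁴) N/C.
F = q v×B = (1.602×10⁻¹⁹ C)·(0, -2.82×10⁴, 2.10×10⁴) = (0, -4.52×10⁻¹⁵, 3.36×10⁻¹⁵) N.
|F| = 5.63×10⁻¹⁵ N.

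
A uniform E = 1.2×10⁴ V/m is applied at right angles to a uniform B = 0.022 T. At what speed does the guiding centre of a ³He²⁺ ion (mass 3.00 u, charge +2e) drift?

v_d ≈ 5.5×10⁵ m/s

The E×B drift speed is v_d = E/B.
v_d = 1.2×10⁴/0.022 = 5.5×10⁵ m/s.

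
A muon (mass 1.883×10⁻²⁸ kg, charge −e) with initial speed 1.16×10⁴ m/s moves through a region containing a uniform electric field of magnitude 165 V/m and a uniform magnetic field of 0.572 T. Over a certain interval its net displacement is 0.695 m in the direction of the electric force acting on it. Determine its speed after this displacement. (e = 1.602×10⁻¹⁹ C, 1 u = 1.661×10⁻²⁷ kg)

v_f ≈ 4.42×10⁵ m/s

B does no work; ΔKE = |q|E d.
½mv_f² = ½mv₀² + |q|Ed = ½(1.883×10⁻²⁸)(1.16×10⁴)² + (1.602×10⁻¹⁹)(165)(0.695) ≈ 1.267×10⁻²⁰ J + 1.837×10⁻¹⁷ J ≈ 1.838×10⁻¹⁷ J.
v_f = √(2·1.838×10⁻¹⁷/1.883×10⁻²⁸) ≈ 4.42×10⁵ m/s.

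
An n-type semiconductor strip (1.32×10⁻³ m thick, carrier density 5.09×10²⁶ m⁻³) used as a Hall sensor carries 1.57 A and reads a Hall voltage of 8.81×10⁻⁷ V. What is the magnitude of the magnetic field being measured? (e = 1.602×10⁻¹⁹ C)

From V_H = IB/(n e t), B = V_H n e t / I.
B = (8.81×10⁻⁷)(5.09×10²⁶)(1.602×10⁻¹⁹)(1.32×10⁻³)/1.57 ≈ 0.0604 T.

B ≈ 0.0604 T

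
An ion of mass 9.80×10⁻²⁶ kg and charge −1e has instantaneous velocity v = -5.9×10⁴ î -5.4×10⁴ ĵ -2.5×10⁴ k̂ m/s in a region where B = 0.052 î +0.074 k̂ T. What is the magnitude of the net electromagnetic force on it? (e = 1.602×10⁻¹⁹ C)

v×B = (-4000, 3070, 2810) N/C.
F = q v×B = (−1.602×10⁻¹⁹ C)·(-4000, 3070, 2810) = (6.40×10⁻¹⁶, -4.91×10⁻¹⁶, -4.50×10⁻¹⁶) N.
|F| = 9.24×10⁻¹⁶ N.

|F| ≈ 9.24×10⁻¹⁶ N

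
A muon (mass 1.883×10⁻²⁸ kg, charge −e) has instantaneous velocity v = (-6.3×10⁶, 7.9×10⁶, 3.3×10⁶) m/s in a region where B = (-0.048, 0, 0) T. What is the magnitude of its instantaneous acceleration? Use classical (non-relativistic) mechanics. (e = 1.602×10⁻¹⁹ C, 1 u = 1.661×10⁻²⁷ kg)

v×B = (0, -1.58×10⁵, 3.79×10⁵) N/C.
F = q v×B = (−1.602×10⁻¹⁹ C)·(0, -1.58×10⁵, 3.79×10⁵) = (0, 2.54×10⁻¹⁴, -6.07×10⁻¹⁴) N.
|a| = |F|/m = 6.583×10⁻¹⁴/1.883×10⁻²⁸ ≈ 3.50×10¹⁴ m/s².

|a| ≈ 3.50×10¹⁴ m/s²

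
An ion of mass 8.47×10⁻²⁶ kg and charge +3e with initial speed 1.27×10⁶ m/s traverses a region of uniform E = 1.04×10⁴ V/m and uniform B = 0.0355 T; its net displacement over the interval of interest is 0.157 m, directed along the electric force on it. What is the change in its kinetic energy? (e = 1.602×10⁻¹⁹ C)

ΔKE ≈ 7.85×10⁻¹⁶ J

The magnetic force is always ⟂ v and does no work; only the electric force changes KE.
ΔKE = F_E · d = |q|E d = (4.806×10⁻¹⁹)(1.04×10⁴)(0.157) ≈ 7.85×10⁻¹⁶ J.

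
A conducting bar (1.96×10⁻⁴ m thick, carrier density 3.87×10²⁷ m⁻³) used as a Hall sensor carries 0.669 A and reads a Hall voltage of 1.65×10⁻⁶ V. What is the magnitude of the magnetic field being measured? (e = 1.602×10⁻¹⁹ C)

B ≈ 0.300 T

From V_H = IB/(n e t), B = V_H n e t / I.
B = (1.65×10⁻⁶)(3.87×10²⁷)(1.602×10⁻¹⁹)(1.96×10⁻⁴)/0.669 ≈ 0.300 T.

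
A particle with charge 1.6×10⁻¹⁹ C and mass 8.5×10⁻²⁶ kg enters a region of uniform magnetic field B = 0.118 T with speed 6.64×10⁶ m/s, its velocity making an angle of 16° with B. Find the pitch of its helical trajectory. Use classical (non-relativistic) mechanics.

v∥ = v cosθ = 6.64×10⁶·cos16° ≈ 6.383×10⁶ m/s.
T = 2πm/(|q|B) = 2π(8.5×10⁻²⁶)/((1.6×10⁻¹⁹)(0.118)) ≈ 2.829×10⁻⁵ s.
pitch = v∥ T = (6.383×10⁶)(2.829×10⁻⁵) ≈ 181 m.

p ≈ 181 m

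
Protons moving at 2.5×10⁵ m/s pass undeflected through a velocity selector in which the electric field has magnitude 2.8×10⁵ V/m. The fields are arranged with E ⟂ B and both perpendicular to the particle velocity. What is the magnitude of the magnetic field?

B = 1.1 T

Balance of forces in the selector: qE = qvB ⇒ B = E/v.
B = 2.8×10⁵/2.5×10⁵ = 1.1 T.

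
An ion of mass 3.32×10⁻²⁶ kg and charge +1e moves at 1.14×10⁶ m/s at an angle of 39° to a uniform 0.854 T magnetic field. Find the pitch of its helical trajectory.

v∥ = v cosθ = 1.14×10⁶·cos39° ≈ 8.859×10⁵ m/s.
T = 2πm/(|q|B) = 2π(3.32×10⁻²⁶)/((1.602×10⁻¹⁹)(0.854)) ≈ 1.525×10⁻⁶ s.
pitch = v∥ T = (8.859×10⁵)(1.525×10⁻⁶) ≈ 1.35 m.

p ≈ 1.35 m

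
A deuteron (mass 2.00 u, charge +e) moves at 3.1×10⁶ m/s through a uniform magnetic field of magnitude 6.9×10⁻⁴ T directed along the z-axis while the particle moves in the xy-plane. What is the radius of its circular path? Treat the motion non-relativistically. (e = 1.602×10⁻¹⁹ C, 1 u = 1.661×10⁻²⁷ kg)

r ≈ 93 m

The magnetic force provides the centripetal force: |q|vB = mv²/r.
r = mv/(|q|B) = (3.322×10⁻²⁷)(3.1×10⁶)/((1.602×10⁻¹⁹)(6.9×10⁻⁴)) ≈ 93 m.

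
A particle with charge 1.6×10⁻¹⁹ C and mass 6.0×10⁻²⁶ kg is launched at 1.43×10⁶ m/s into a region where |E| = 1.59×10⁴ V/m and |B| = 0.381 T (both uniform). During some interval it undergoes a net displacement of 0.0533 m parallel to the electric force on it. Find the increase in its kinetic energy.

The magnetic force is always ⟂ v and does no work; only the electric force changes KE.
ΔKE = F_E · d = |q|E d = (1.6×10⁻¹⁹)(1.59×10⁴)(0.0533) ≈ 1.36×10⁻¹⁶ J.

ΔKE ≈ 1.36×10⁻¹⁶ J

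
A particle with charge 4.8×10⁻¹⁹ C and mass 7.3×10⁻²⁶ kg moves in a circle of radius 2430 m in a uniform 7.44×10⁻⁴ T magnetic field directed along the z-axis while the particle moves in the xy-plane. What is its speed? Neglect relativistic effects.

v ≈ 1.19×10⁷ m/s

From |q|vB = mv²/r, v = |q|Br/m.
v = (4.8×10⁻¹⁹)(7.44×10⁻⁴)(2430)/7.3×10⁻²⁶ ≈ 1.19×10⁷ m/s.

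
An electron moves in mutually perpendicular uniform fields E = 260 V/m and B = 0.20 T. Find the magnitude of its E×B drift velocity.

The steady drift has the magnetic force balancing the electric force, so v_d = E/B.
v_d = 260/0.20 = 1300 m/s.

v_d ≈ 1300 m/s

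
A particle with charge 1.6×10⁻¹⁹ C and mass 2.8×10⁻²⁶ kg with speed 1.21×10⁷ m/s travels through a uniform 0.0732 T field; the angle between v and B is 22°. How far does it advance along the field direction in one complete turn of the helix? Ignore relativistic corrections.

p ≈ 169 m

v∥ = v cosθ = 1.21×10⁷·cos22° ≈ 1.122×10⁷ m/s.
T = 2πm/(|q|B) = 2π(2.8×10⁻²⁶)/((1.6×10⁻¹⁹)(0.0732)) ≈ 1.502×10⁻⁵ s.
pitch = v∥ T = (1.122×10⁷)(1.502×10⁻⁵) ≈ 169 m.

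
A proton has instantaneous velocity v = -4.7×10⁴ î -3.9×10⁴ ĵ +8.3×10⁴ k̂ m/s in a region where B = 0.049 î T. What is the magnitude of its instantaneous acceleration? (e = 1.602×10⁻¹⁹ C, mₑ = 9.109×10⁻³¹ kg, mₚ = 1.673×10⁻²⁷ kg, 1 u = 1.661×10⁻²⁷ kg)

|a| ≈ 4.30×10¹¹ m/s²

v×B = (0, 4070, 1910) N/C.
F = q v×B = (1.602×10⁻¹⁹ C)·(0, 4070, 1910) = (0, 6.52×10⁻¹⁶, 3.06×10⁻¹⁶) N.
|a| = |F|/m = 7.199×10⁻¹⁶/1.673×10⁻²⁷ ≈ 4.30×10¹¹ m/s².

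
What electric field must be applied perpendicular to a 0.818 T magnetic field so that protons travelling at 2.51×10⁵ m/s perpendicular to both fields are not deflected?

E = 2.05×10⁵ V/m

For straight-line motion qE = qvB, so E = vB.
E = 2.51×10⁵ × 0.818 = 2.05×10⁵ V/m.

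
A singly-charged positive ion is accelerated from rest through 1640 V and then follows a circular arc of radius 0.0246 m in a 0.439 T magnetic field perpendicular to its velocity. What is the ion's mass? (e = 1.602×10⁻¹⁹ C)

m ≈ 5.70×10⁻²⁷ kg

Combine |q|V = ½mv² and r = mv/(|q|B): eliminate v to get m = qB²r²/(2V).
m = (1.602×10⁻¹⁹)(0.439)²(0.0246)²/(2·1640) ≈ 5.70×10⁻²⁷ kg.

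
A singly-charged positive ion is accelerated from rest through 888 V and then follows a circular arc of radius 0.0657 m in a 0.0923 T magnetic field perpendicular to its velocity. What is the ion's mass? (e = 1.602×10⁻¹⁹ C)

Combine |q|V = ½mv² and r = mv/(|q|B): eliminate v to get m = qB²r²/(2V).
m = (1.602×10⁻¹⁹)(0.0923)²(0.0657)²/(2·888) ≈ 3.32×10⁻²⁷ kg.

m ≈ 3.32×10⁻²⁷ kg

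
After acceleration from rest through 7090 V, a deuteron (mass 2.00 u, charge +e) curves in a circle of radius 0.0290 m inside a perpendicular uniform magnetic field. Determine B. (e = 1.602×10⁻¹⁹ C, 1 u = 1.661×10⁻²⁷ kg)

B ≈ 0.591 T

v = √(2|q|V/m) = √(2·1.602×10⁻¹⁹·7090/3.322×10⁻²⁷) ≈ 8.269×10⁵ m/s.
B = mv/(|q|r) = (3.322×10⁻²⁷)(8.269×10⁵)/((1.602×10⁻¹⁹)(0.0290)) ≈ 0.591 T.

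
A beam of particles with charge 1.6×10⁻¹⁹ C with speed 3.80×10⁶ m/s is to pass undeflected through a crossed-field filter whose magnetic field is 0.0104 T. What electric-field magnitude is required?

E = 3.95×10⁴ V/m

For straight-line motion qE = qvB, so E = vB.
E = 3.80×10⁶ × 0.0104 = 3.95×10⁴ V/m.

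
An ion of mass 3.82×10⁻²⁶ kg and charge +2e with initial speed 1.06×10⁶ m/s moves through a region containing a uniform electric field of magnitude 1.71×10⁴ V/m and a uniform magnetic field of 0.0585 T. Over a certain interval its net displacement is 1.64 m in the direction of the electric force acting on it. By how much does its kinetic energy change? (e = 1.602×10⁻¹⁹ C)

The magnetic force is always ⟂ v and does no work; only the electric force changes KE.
ΔKE = F_E · d = |q|E d = (3.204×10⁻¹⁹)(1.71×10⁴)(1.64) ≈ 8.99×10⁻¹⁵ J.

ΔKE ≈ 8.99×10⁻¹⁵ J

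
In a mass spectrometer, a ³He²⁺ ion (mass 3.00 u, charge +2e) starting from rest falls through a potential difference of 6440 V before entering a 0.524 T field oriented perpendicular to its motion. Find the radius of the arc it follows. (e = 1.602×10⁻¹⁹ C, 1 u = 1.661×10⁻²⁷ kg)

Acceleration: |q|V = ½mv² ⇒ v = √(2|q|V/m) = √(2·3.204×10⁻¹⁹·6440/4.983×10⁻²⁷) ≈ 9.100×10⁵ m/s.
In the field: r = mv/(|q|B) = (4.983×10⁻²⁷)(9.100×10⁵)/((3.204×10⁻¹⁹)(0.524)) ≈ 0.0270 m.

r ≈ 0.0270 m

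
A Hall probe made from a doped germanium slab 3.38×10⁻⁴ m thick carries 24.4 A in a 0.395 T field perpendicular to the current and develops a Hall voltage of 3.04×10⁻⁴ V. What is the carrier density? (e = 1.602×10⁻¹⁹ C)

From V_H = IB/(n e t), n = IB/(V_H e t).
n = (24.4)(0.395)/((3.04×10⁻⁴)(1.602×10⁻¹⁹)(3.38×10⁻⁴)) ≈ 5.86×10²⁶ m⁻³.

n ≈ 5.86×10²⁶ m⁻³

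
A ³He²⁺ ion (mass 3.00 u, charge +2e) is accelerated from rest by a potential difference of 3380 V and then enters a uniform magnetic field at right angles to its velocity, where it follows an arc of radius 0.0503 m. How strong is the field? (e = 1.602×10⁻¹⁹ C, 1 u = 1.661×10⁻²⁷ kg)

v = √(2|q|V/m) = √(2·3.204×10⁻¹⁹·3380/4.983×10⁻²⁷) ≈ 6.593×10⁵ m/s.
B = mv/(|q|r) = (4.983×10⁻²⁷)(6.593×10⁵)/((3.204×10⁻¹⁹)(0.0503)) ≈ 0.204 T.

B ≈ 0.204 T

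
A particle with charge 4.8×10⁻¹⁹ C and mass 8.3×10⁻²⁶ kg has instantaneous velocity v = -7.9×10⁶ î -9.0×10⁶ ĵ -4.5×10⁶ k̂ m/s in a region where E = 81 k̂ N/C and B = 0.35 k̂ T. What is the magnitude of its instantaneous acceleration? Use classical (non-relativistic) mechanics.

v×B = (-3.15×10⁶, 2.76×10⁶, 0) N/C.
E + v×B = (-3.15×10⁶, 2.76×10⁶, 81.0) N/C.
F = q(E + v×B) = (4.8×10⁻¹⁹ C)·(-3.15×10⁶, 2.76×10⁶, 81.0) = (-1.51×10⁻¹², 1.33×10⁻¹², 3.89×10⁻¹⁷) N.
|a| = |F|/m = 2.012×10⁻¹²/8.3×10⁻²⁶ ≈ 2.42×10¹³ m/s².

|a| ≈ 2.42×10¹³ m/s²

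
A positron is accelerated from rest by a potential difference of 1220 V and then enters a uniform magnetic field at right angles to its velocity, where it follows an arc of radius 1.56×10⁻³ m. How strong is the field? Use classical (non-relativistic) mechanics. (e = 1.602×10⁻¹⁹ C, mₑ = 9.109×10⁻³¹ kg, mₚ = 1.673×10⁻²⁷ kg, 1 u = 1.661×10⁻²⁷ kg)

v = √(2|q|V/m) = √(2·1.602×10⁻¹⁹·1220/9.109×10⁻³¹) ≈ 2.072×10⁷ m/s.
B = mv/(|q|r) = (9.109×10⁻³¹)(2.072×10⁷)/((1.602×10⁻¹⁹)(1.56×10⁻³)) ≈ 0.0755 T.

B ≈ 0.0755 T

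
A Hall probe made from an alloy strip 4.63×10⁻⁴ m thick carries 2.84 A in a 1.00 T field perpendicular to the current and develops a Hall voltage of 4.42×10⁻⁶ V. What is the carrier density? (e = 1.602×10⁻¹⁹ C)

n ≈ 8.66×10²⁷ m⁻³

From V_H = IB/(n e t), n = IB/(V_H e t).
n = (2.84)(1.00)/((4.42×10⁻⁶)(1.602×10⁻¹⁹)(4.63×10⁻⁴)) ≈ 8.66×10²⁷ m⁻³.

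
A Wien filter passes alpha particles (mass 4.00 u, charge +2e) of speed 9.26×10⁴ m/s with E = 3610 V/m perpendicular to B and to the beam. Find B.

Balance of forces in the selector: qE = qvB ⇒ B = E/v.
B = 3610/9.26×10⁴ = 0.0390 T.

B = 0.0390 T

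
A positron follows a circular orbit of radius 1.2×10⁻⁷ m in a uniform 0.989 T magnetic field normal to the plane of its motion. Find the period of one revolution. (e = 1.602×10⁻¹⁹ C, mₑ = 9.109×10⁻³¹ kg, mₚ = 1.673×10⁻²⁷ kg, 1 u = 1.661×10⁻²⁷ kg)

The cyclotron period depends only on m, q, B: T = 2πm/(|q|B).
T = 2π(9.109×10⁻³¹)/((1.602×10⁻¹⁹)(0.989)) ≈ 3.61×10⁻¹¹ s.

T ≈ 3.61×10⁻¹¹ s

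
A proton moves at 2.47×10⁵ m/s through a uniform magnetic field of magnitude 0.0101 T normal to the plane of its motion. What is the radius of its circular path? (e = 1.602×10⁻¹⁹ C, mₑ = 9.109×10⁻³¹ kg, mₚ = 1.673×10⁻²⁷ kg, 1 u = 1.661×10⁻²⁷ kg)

r ≈ 0.255 m

The magnetic force provides the centripetal force: |q|vB = mv²/r.
r = mv/(|q|B) = (1.673×10⁻²⁷)(2.47×10⁵)/((1.602×10⁻¹⁹)(0.0101)) ≈ 0.255 m.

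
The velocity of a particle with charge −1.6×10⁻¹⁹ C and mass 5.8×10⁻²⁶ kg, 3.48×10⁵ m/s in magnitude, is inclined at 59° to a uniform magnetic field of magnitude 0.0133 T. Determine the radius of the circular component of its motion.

r ≈ 8.13 m

v⊥ = v sinθ = 3.48×10⁵·sin59° ≈ 2.983×10⁵ m/s.
r = m v⊥/(|q|B) = (5.8×10⁻²⁶)(2.983×10⁵)/((1.6×10⁻¹⁹)(0.0133)) ≈ 8.13 m.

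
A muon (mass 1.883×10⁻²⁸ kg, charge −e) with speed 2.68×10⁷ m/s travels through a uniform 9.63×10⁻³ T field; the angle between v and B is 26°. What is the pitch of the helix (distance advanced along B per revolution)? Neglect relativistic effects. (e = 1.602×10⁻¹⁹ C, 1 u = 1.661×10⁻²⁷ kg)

v∥ = v cosθ = 2.68×10⁷·cos26° ≈ 2.409×10⁷ m/s.
T = 2πm/(|q|B) = 2π(1.883×10⁻²⁸)/((1.602×10⁻¹⁹)(9.63×10⁻³)) ≈ 7.669×10⁻⁷ s.
pitch = v∥ T = (2.409×10⁷)(7.669×10⁻⁷) ≈ 18.5 m.

p ≈ 18.5 m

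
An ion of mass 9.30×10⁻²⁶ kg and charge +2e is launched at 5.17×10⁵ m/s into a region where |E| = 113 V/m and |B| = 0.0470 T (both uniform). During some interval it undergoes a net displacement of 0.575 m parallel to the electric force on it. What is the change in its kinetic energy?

The magnetic force is always ⟂ v and does no work; only the electric force changes KE.
ΔKE = F_E · d = |q|E d = (3.204×10⁻¹⁹)(113)(0.575) ≈ 2.08×10⁻¹⁷ J.

ΔKE ≈ 2.08×10⁻¹⁷ J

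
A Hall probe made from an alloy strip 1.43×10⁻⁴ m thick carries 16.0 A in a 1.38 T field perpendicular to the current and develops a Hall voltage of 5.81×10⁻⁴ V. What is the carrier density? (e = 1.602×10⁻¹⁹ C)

From V_H = IB/(n e t), n = IB/(V_H e t).
n = (16.0)(1.38)/((5.81×10⁻⁴)(1.602×10⁻¹⁹)(1.43×10⁻⁴)) ≈ 1.66×10²⁷ m⁻³.

n ≈ 1.66×10²⁷ m⁻³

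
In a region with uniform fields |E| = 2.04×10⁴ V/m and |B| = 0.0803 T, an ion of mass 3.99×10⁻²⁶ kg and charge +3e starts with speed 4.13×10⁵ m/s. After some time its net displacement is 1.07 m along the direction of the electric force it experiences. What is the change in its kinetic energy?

The magnetic force is always ⟂ v and does no work; only the electric force changes KE.
ΔKE = F_E · d = |q|E d = (4.806×10⁻¹⁹)(2.04×10⁴)(1.07) ≈ 1.05×10⁻¹⁴ J.

ΔKE ≈ 1.05×10⁻¹⁴ J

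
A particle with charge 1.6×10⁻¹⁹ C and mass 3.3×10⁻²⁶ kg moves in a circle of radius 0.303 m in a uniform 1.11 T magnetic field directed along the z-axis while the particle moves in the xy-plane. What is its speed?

From |q|vB = mv²/r, v = |q|Br/m.
v = (1.6×10⁻¹⁹)(1.11)(0.303)/3.3×10⁻²⁶ ≈ 1.63×10⁶ m/s.

v ≈ 1.63×10⁶ m/s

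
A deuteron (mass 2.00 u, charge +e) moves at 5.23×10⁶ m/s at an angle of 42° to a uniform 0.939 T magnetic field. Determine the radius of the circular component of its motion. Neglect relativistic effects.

r ≈ 0.0773 m

v⊥ = v sinθ = 5.23×10⁶·sin42° ≈ 3.500×10⁶ m/s.
r = m v⊥/(|q|B) = (3.322×10⁻²⁷)(3.500×10⁶)/((1.602×10⁻¹⁹)(0.939)) ≈ 0.0773 m.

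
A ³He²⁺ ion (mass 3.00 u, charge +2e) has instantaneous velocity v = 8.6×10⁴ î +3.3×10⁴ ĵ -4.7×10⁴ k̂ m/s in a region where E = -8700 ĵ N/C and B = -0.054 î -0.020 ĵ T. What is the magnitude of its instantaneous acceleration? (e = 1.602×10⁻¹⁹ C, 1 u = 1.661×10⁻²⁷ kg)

|a| ≈ 4.01×10¹¹ m/s²

v×B = (-940, 2540, 62.0) N/C.
E + v×B = (-940, -6160, 62.0) N/C.
F = q(E + v×B) = (3.204×10⁻¹⁹ C)·(-940, -6160, 62.0) = (-3.01×10⁻¹⁶, -1.97×10⁻¹⁵, 1.99×10⁻¹⁷) N.
|a| = |F|/m = 1.997×10⁻¹⁵/4.983×10⁻²⁷ ≈ 4.01×10¹¹ m/s².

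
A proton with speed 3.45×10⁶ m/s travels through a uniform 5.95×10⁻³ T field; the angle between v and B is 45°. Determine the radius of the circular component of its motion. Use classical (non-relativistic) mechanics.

r ≈ 4.28 m

v⊥ = v sinθ = 3.45×10⁶·sin45° ≈ 2.440×10⁶ m/s.
r = m v⊥/(|q|B) = (1.673×10⁻²⁷)(2.440×10⁶)/((1.602×10⁻¹⁹)(5.95×10⁻³)) ≈ 4.28 m.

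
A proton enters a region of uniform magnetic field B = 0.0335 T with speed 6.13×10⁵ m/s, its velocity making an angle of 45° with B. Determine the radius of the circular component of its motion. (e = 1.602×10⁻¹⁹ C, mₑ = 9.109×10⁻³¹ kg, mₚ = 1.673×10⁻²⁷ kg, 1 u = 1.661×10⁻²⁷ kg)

v⊥ = v sinθ = 6.13×10⁵·sin45° ≈ 4.335×10⁵ m/s.
r = m v⊥/(|q|B) = (1.673×10⁻²⁷)(4.335×10⁵)/((1.602×10⁻¹⁹)(0.0335)) ≈ 0.135 m.

r ≈ 0.135 m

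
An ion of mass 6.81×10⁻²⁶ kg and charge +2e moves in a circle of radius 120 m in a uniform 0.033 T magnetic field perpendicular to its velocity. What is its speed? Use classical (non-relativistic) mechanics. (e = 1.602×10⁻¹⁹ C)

From |q|vB = mv²/r, v = |q|Br/m.
v = (3.204×10⁻¹⁹)(0.033)(120)/6.81×10⁻²⁶ ≈ 1.9×10⁷ m/s.

v ≈ 1.9×10⁷ m/s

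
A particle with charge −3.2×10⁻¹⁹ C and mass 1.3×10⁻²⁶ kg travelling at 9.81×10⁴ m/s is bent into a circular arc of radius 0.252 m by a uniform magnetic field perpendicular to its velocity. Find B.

B ≈ 0.0158 T

From |q|vB = mv²/r, B = mv/(|q|r).
B = (1.3×10⁻²⁶)(9.81×10⁴)/((3.2×10⁻¹⁹)(0.252)) ≈ 0.0158 T.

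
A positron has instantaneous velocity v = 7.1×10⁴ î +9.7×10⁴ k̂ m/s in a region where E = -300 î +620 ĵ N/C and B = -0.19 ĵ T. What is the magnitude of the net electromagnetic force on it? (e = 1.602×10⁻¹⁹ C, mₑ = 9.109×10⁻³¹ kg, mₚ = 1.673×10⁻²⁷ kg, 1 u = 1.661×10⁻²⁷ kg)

v×B = (1.84×10⁴, 0, -1.35×10⁴) N/C.
E + v×B = (1.81×10⁴, 620, -1.35×10⁴) N/C.
F = q(E + v×B) = (1.602×10⁻¹⁹ C)·(1.81×10⁴, 620, -1.35×10⁴) = (2.90×10⁻¹⁵, 9.93×10⁻¹⁷, -2.16×10⁻¹⁵) N.
|F| = 3.62×10⁻¹⁵ N.

|F| ≈ 3.62×10⁻¹⁵ N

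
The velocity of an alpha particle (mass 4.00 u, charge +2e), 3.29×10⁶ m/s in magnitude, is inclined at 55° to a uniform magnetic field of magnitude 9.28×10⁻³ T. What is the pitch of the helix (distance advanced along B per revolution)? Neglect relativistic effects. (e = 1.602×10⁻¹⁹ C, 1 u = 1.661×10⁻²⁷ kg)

p ≈ 26.5 m

v∥ = v cosθ = 3.29×10⁶·cos55° ≈ 1.887×10⁶ m/s.
T = 2πm/(|q|B) = 2π(6.644×10⁻²⁷)/((3.204×10⁻¹⁹)(9.28×10⁻³)) ≈ 1.404×10⁻⁵ s.
pitch = v∥ T = (1.887×10⁶)(1.404×10⁻⁵) ≈ 26.5 m.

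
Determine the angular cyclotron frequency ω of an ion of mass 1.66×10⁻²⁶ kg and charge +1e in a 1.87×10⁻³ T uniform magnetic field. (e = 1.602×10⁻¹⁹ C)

ω = |q|B/m.
ω = (1.602×10⁻¹⁹)(1.87×10⁻³)/1.66×10⁻²⁶ ≈ 1.80×10⁴ rad/s.

ω ≈ 1.80×10⁴ rad/s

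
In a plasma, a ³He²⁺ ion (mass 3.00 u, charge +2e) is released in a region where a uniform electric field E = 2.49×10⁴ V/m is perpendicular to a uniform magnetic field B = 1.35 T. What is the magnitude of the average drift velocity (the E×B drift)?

v_d ≈ 1.84×10⁴ m/s

The steady drift has the magnetic force balancing the electric force, so v_d = E/B.
v_d = 2.49×10⁴/1.35 = 1.84×10⁴ m/s.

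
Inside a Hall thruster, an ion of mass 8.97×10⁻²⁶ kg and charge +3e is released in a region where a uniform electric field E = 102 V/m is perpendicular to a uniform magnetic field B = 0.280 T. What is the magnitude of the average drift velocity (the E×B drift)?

In crossed fields the guiding centre drifts at v_d = |E×B|/B² = E/B, independent of charge and mass.
v_d = 102/0.280 = 364 m/s.

v_d ≈ 364 m/s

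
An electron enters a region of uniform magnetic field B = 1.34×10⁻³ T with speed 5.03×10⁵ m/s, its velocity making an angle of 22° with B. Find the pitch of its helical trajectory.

p ≈ 0.0124 m

v∥ = v cosθ = 5.03×10⁵·cos22° ≈ 4.664×10⁵ m/s.
T = 2πm/(|q|B) = 2π(9.109×10⁻³¹)/((1.602×10⁻¹⁹)(1.34×10⁻³)) ≈ 2.666×10⁻⁸ s.
pitch = v∥ T = (4.664×10⁵)(2.666×10⁻⁸) ≈ 0.0124 m.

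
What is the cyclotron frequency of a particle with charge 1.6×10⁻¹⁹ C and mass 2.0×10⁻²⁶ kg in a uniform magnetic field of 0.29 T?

f = |q|B/(2πm).
f = (1.6×10⁻¹⁹)(0.29)/(2π·2.0×10⁻²⁶) ≈ 3.7×10⁵ Hz.

f ≈ 3.7×10⁵ Hz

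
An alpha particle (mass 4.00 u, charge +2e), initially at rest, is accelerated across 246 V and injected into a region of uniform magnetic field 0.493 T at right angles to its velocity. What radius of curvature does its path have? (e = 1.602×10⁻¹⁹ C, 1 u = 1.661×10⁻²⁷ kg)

r ≈ 6.48×10⁻³ m

Acceleration: |q|V = ½mv² ⇒ v = √(2|q|V/m) = √(2·3.204×10⁻¹⁹·246/6.644×10⁻²⁷) ≈ 1.540×10⁵ m/s.
In the field: r = mv/(|q|B) = (6.644×10⁻²⁷)(1.540×10⁵)/((3.204×10⁻¹⁹)(0.493)) ≈ 6.48×10⁻³ m.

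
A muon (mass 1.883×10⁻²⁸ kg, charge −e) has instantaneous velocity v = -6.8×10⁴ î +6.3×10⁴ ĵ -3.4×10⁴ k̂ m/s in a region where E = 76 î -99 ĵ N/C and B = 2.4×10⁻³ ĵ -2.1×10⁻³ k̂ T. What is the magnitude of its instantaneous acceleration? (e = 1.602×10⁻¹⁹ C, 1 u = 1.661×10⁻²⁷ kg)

|a| ≈ 2.49×10¹¹ m/s²

v×B = (-50.7, -143, -163) N/C.
E + v×B = (25.3, -242, -163) N/C.
F = q(E + v×B) = (−1.602×10⁻¹⁹ C)·(25.3, -242, -163) = (-4.05×10⁻¹⁸, 3.87×10⁻¹⁷, 2.61×10⁻¹⁷) N.
|a| = |F|/m = 4.691×10⁻¹⁷/1.883×10⁻²⁸ ≈ 2.49×10¹¹ m/s².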